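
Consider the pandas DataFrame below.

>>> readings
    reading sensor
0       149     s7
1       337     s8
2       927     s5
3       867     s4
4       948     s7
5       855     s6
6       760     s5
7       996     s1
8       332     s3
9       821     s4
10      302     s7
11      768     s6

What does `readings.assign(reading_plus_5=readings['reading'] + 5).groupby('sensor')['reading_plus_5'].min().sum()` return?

add column reading_plus_5 = readings['reading'] + 5:
    reading sensor  reading_plus_5
0       149     s7             154
1       337     s8             342
2       927     s5             932
3       867     s4             872
4       948     s7             953
5       855     s6             860
6       760     s5             765
7       996     s1            1001
8       332     s3             337
9       821     s4             826
10      302     s7             307
11      768     s6             773
group by sensor, min of reading_plus_5:
sensor
s1    1001
s3     337
s4     826
s5     765
s6     773
s7     154
s8     342
Name: reading_plus_5, dtype: int64
The sum of the resulting series is 4198.

4198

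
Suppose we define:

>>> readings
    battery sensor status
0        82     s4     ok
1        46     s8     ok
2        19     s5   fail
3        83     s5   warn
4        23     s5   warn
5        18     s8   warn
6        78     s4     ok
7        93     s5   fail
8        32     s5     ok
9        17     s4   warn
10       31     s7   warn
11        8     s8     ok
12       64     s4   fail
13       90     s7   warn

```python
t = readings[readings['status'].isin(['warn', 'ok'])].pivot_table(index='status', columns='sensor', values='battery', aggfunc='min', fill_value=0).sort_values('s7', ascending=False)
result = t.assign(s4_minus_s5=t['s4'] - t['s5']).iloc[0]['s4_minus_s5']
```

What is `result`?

filter rows where status in ['warn', 'ok']:
    battery sensor status
0        82     s4     ok
1        46     s8     ok
3        83     s5   warn
4        23     s5   warn
5        18     s8   warn
6        78     s4     ok
8        32     s5     ok
9        17     s4   warn
10       31     s7   warn
11        8     s8     ok
13       90     s7   warn
pivot: rows=status, cols=sensor, min(battery):
sensor  s4  s5  s7  s8
status                
ok      78  32   0   8
warn    17  23  31  18
sort by s7 descending:
sensor  s4  s5  s7  s8
status                
warn    17  23  31  18
ok      78  32   0   8
add column s4_minus_s5 = t['s4'] - t['s5']:
sensor  s4  s5  s7  s8  s4_minus_s5
status                             
warn    17  23  31  18           -6
ok      78  32   0   8           46
Then the value at position 0, column 's4_minus_s5': -6

-6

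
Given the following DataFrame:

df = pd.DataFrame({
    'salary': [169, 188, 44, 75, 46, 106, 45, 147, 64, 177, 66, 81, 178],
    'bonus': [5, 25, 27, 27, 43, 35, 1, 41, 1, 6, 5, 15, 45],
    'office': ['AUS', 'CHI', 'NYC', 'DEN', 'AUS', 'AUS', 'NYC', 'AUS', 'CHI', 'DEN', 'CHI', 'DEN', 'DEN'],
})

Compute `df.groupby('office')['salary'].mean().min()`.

group by office, mean of salary:
office
AUS    117.00
CHI    106.00
DEN    127.75
NYC     44.50
Name: salary, dtype: float64

44.5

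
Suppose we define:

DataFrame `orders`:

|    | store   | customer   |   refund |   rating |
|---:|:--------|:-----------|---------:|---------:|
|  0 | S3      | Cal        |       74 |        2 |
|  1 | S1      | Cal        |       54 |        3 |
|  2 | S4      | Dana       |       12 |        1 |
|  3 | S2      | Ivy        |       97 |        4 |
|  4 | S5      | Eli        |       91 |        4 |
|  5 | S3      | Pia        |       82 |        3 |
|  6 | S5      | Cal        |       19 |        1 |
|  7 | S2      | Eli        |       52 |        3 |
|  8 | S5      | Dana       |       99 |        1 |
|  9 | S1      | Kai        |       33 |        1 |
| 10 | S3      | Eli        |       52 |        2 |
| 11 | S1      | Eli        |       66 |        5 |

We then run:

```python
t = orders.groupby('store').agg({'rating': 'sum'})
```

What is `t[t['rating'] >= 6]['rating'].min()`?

group by store, sum of rating:
       rating
store        
S1          9
S2          7
S3          7
S4          1
S5          6
filter rows where rating >= 6:
       rating
store        
S1          9
S2          7
S3          7
S5          6
Finally, min of column 'rating' = 6.

6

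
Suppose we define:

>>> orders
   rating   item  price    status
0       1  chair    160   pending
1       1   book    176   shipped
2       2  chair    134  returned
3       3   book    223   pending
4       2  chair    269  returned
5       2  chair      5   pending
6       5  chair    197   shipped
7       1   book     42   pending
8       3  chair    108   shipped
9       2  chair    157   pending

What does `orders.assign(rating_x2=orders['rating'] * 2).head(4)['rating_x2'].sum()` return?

add column rating_x2 = orders['rating'] * 2:
   rating   item  price    status  rating_x2
0       1  chair    160   pending          2
1       1   book    176   shipped          2
2       2  chair    134  returned          4
3       3   book    223   pending          6
4       2  chair    269  returned          4
5       2  chair      5   pending          4
6       5  chair    197   shipped         10
7       1   book     42   pending          2
8       3  chair    108   shipped          6
9       2  chair    157   pending          4
take first 4 rows:
   rating   item  price    status  rating_x2
0       1  chair    160   pending          2
1       1   book    176   shipped          2
2       2  chair    134  returned          4
3       3   book    223   pending          6
Finally, sum of column 'rating_x2' = 14.

14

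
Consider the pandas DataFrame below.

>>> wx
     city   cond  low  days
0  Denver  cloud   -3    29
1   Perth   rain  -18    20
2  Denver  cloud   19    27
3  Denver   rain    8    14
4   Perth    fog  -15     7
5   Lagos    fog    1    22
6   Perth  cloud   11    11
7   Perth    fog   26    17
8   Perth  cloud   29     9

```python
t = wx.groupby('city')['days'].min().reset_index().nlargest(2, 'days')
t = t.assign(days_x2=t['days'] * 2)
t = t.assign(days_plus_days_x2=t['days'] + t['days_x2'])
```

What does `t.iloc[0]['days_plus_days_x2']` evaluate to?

66

group by city, min of days:
city
Denver    14
Lagos     22
Perth      7
Name: days, dtype: int64
reset_index():
     city  days
0  Denver    14
1   Lagos    22
2   Perth     7
take 2 rows with largest days:
     city  days
1   Lagos    22
0  Denver    14
add column days_x2 = t['days'] * 2:
     city  days  days_x2
1   Lagos    22       44
0  Denver    14       28
add column days_plus_days_x2 = t['days'] + t['days_x2']:
     city  days  days_x2  days_plus_days_x2
1   Lagos    22       44                 66
0  Denver    14       28                 42
Then the value at position 0, column 'days_plus_days_x2': 66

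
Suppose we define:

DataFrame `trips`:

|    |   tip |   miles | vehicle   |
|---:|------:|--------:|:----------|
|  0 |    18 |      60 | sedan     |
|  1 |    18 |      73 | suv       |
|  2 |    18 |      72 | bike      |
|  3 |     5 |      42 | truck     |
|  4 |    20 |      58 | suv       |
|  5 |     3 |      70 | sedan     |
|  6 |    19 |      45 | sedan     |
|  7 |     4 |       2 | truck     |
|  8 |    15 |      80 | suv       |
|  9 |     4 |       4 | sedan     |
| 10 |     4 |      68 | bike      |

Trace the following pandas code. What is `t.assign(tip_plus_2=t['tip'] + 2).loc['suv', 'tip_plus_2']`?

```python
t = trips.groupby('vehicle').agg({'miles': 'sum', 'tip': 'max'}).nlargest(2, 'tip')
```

group by vehicle: sum(miles), max(tip):
         miles  tip
vehicle            
bike       140   18
sedan      179   19
suv        211   20
truck       44    5
take 2 rows with largest tip:
         miles  tip
vehicle            
suv        211   20
sedan      179   19
add column tip_plus_2 = t['tip'] + 2:
         miles  tip  tip_plus_2
vehicle                        
suv        211   20          22
sedan      179   19          21

22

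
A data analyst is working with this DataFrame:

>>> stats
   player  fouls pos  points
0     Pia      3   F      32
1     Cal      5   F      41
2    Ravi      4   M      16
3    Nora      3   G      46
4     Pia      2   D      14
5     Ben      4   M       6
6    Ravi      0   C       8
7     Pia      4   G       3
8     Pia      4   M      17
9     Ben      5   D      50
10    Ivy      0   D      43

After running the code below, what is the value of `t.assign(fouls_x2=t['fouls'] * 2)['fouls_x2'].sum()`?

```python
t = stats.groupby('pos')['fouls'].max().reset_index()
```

group by pos, max of fouls:
pos
C    0
D    5
F    5
G    4
M    4
Name: fouls, dtype: int64
reset_index():
  pos  fouls
0   C      0
1   D      5
2   F      5
3   G      4
4   M      4
add column fouls_x2 = t['fouls'] * 2:
  pos  fouls  fouls_x2
0   C      0         0
1   D      5        10
2   F      5        10
3   G      4         8
4   M      4         8
Finally, sum of column 'fouls_x2' = 36.

36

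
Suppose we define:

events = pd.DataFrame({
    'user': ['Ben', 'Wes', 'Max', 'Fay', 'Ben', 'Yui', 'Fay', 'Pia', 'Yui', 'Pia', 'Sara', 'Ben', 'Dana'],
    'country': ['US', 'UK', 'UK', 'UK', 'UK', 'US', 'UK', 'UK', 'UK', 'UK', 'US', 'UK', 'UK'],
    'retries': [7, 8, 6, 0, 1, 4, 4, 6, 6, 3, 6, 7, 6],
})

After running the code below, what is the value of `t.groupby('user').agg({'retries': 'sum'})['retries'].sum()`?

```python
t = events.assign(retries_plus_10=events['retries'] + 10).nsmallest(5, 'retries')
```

12

add column retries_plus_10 = events['retries'] + 10:
    user country  retries  retries_plus_10
0    Ben      US        7               17
1    Wes      UK        8               18
2    Max      UK        6               16
3    Fay      UK        0               10
4    Ben      UK        1               11
5    Yui      US        4               14
6    Fay      UK        4               14
7    Pia      UK        6               16
8    Yui      UK        6               16
9    Pia      UK        3               13
10  Sara      US        6               16
11   Ben      UK        7               17
12  Dana      UK        6               16
take 5 rows with smallest retries:
  user country  retries  retries_plus_10
3  Fay      UK        0               10
4  Ben      UK        1               11
9  Pia      UK        3               13
5  Yui      US        4               14
6  Fay      UK        4               14
group by user, sum of retries:
      retries
user         
Ben         1
Fay         4
Pia         3
Yui         4
Taking the sum of column 'retries' gives 12.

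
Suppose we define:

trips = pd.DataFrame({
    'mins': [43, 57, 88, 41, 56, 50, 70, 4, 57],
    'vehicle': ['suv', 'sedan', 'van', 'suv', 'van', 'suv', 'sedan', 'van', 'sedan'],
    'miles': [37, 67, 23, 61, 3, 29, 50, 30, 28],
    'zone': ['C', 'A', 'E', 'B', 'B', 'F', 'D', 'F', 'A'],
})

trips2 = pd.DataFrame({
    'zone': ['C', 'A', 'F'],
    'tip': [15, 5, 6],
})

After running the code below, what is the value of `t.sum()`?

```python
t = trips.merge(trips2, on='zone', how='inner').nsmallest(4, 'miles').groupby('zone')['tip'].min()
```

26

merge on 'zone' (how='inner') → 5 rows:
   mins vehicle  miles zone  tip
0    43     suv     37    C   15
1    57   sedan     67    A    5
2    50     suv     29    F    6
3     4     van     30    F    6
4    57   sedan     28    A    5
take 4 rows with smallest miles:
   mins vehicle  miles zone  tip
4    57   sedan     28    A    5
2    50     suv     29    F    6
3     4     van     30    F    6
0    43     suv     37    C   15
group by zone, min of tip:
zone
A     5
C    15
F     6
Name: tip, dtype: int64
Taking the sum of the resulting series gives 26.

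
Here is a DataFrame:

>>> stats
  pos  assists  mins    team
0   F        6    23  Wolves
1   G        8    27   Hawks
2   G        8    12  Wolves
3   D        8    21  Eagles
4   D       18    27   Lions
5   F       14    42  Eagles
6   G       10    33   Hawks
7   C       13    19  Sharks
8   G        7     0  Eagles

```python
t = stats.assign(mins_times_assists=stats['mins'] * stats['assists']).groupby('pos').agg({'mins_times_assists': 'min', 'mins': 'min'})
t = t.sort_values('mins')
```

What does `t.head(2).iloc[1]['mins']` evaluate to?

19

add column mins_times_assists = stats['mins'] * stats['assists']:
  pos  assists  mins    team  mins_times_assists
0   F        6    23  Wolves                 138
1   G        8    27   Hawks                 216
2   G        8    12  Wolves                  96
3   D        8    21  Eagles                 168
4   D       18    27   Lions                 486
5   F       14    42  Eagles                 588
6   G       10    33   Hawks                 330
7   C       13    19  Sharks                 247
8   G        7     0  Eagles                   0
group by pos: min(mins_times_assists), min(mins):
     mins_times_assists  mins
pos                          
C                   247    19
D                   168    21
F                   138    23
G                     0     0
sort by mins:
     mins_times_assists  mins
pos                          
G                     0     0
C                   247    19
D                   168    21
F                   138    23
take first 2 rows:
     mins_times_assists  mins
pos                          
G                     0     0
C                   247    19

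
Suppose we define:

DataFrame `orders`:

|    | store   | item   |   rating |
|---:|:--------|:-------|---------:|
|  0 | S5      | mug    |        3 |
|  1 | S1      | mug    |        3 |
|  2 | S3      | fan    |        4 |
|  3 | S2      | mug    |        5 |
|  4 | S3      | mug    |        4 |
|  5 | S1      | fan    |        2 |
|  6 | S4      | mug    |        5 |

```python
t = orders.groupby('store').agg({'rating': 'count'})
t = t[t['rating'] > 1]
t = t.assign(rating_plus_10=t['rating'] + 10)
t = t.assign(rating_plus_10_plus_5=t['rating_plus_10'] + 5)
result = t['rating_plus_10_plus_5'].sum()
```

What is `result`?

group by store, count of rating:
       rating
store        
S1          2
S2          1
S3          2
S4          1
S5          1
filter rows where rating > 1:
       rating
store        
S1          2
S3          2
add column rating_plus_10 = t['rating'] + 10:
       rating  rating_plus_10
store                        
S1          2              12
S3          2              12
add column rating_plus_10_plus_5 = t['rating_plus_10'] + 5:
       rating  rating_plus_10  rating_plus_10_plus_5
store                                               
S1          2              12                     17
S3          2              12                     17
The sum of column 'rating_plus_10_plus_5' is 34.

34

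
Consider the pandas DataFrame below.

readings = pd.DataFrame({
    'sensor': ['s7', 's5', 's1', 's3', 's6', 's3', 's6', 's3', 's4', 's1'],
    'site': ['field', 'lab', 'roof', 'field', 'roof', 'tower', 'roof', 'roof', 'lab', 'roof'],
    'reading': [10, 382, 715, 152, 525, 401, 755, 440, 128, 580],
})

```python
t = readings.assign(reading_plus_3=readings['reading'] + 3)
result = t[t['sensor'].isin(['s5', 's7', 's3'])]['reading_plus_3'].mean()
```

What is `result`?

280.0

add column reading_plus_3 = readings['reading'] + 3:
  sensor   site  reading  reading_plus_3
0     s7  field       10              13
1     s5    lab      382             385
2     s1   roof      715             718
3     s3  field      152             155
4     s6   roof      525             528
5     s3  tower      401             404
6     s6   roof      755             758
7     s3   roof      440             443
8     s4    lab      128             131
9     s1   roof      580             583
filter rows where sensor in ['s5', 's7', 's3']:
  sensor   site  reading  reading_plus_3
0     s7  field       10              13
1     s5    lab      382             385
3     s3  field      152             155
5     s3  tower      401             404
7     s3   roof      440             443
Taking the mean of column 'reading_plus_3' gives 280.0.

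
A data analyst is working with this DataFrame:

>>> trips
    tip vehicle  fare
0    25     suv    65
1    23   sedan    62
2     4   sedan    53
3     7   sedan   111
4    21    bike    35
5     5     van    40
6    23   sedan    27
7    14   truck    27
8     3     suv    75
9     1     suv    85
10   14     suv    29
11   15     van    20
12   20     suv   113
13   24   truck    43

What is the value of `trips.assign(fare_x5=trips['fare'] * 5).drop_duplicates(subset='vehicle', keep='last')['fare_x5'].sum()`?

1190

add column fare_x5 = trips['fare'] * 5:
    tip vehicle  fare  fare_x5
0    25     suv    65      325
1    23   sedan    62      310
2     4   sedan    53      265
3     7   sedan   111      555
4    21    bike    35      175
5     5     van    40      200
6    23   sedan    27      135
7    14   truck    27      135
8     3     suv    75      375
9     1     suv    85      425
10   14     suv    29      145
11   15     van    20      100
12   20     suv   113      565
13   24   truck    43      215
drop duplicate vehicle (keep=last):
    tip vehicle  fare  fare_x5
4    21    bike    35      175
6    23   sedan    27      135
11   15     van    20      100
12   20     suv   113      565
13   24   truck    43      215
Taking the sum of column 'fare_x5' gives 1190.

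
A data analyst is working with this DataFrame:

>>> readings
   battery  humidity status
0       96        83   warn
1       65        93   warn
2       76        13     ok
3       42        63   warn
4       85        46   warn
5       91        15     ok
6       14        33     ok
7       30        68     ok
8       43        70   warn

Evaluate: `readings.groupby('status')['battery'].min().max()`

group by status, min of battery:
status
ok      14
warn    42
Name: battery, dtype: int64
Reading off the max of the resulting series, we get 42.

42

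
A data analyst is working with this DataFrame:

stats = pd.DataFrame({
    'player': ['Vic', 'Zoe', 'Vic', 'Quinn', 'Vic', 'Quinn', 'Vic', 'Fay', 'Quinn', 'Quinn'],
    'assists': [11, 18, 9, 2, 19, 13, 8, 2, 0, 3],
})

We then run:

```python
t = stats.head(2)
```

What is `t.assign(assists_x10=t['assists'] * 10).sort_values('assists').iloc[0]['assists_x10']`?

110

take first 2 rows:
  player  assists
0    Vic       11
1    Zoe       18
add column assists_x10 = t['assists'] * 10:
  player  assists  assists_x10
0    Vic       11          110
1    Zoe       18          180
sort by assists:
  player  assists  assists_x10
0    Vic       11          110
1    Zoe       18          180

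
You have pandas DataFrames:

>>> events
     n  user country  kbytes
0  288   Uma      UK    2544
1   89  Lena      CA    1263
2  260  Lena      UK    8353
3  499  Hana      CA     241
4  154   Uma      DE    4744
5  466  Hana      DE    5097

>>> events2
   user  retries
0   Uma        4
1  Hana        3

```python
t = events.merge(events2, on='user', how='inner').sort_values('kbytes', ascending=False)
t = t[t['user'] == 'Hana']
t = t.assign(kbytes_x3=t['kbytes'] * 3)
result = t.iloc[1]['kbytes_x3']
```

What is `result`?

723

merge on 'user' (how='inner') → 4 rows:
     n  user country  kbytes  retries
0  288   Uma      UK    2544        4
1  499  Hana      CA     241        3
2  154   Uma      DE    4744        4
3  466  Hana      DE    5097        3
sort by kbytes descending:
     n  user country  kbytes  retries
3  466  Hana      DE    5097        3
2  154   Uma      DE    4744        4
0  288   Uma      UK    2544        4
1  499  Hana      CA     241        3
filter rows where user == 'Hana':
     n  user country  kbytes  retries
3  466  Hana      DE    5097        3
1  499  Hana      CA     241        3
add column kbytes_x3 = t['kbytes'] * 3:
     n  user country  kbytes  retries  kbytes_x3
3  466  Hana      DE    5097        3      15291
1  499  Hana      CA     241        3        723
Hence 723.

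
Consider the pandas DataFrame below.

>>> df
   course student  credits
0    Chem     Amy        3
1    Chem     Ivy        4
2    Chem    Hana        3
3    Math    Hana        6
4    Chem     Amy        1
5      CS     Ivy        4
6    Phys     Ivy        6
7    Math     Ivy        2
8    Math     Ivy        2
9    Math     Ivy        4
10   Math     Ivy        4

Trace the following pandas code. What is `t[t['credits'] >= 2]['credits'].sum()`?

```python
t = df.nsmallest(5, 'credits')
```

take 5 rows with smallest credits:
  course student  credits
4   Chem     Amy        1
7   Math     Ivy        2
8   Math     Ivy        2
0   Chem     Amy        3
2   Chem    Hana        3
filter rows where credits >= 2:
  course student  credits
7   Math     Ivy        2
8   Math     Ivy        2
0   Chem     Amy        3
2   Chem    Hana        3
Reading off the sum of column 'credits', we get 10.

10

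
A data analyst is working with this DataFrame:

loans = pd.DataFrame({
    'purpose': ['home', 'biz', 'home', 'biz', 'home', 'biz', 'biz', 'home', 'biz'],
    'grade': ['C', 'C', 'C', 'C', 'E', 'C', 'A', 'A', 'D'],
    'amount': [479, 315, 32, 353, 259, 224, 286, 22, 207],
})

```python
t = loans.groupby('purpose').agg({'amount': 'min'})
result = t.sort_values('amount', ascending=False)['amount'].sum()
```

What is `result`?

229

group by purpose, min of amount:
         amount
purpose        
biz         207
home         22
sort by amount descending:
         amount
purpose        
biz         207
home         22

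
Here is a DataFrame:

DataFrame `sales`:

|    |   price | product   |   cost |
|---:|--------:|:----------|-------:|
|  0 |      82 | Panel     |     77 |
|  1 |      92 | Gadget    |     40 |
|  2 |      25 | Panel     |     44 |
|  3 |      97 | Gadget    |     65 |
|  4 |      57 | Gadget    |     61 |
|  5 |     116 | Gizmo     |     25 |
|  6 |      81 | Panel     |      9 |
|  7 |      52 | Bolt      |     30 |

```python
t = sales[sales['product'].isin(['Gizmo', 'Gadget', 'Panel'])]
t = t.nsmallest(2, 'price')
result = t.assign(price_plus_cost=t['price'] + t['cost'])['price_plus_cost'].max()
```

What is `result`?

filter rows where product in ['Gizmo', 'Gadget', 'Panel']:
   price product  cost
0     82   Panel    77
1     92  Gadget    40
2     25   Panel    44
3     97  Gadget    65
4     57  Gadget    61
5    116   Gizmo    25
6     81   Panel     9
take 2 rows with smallest price:
   price product  cost
2     25   Panel    44
4     57  Gadget    61
add column price_plus_cost = t['price'] + t['cost']:
   price product  cost  price_plus_cost
2     25   Panel    44               69
4     57  Gadget    61              118
Then the max of column 'price_plus_cost': 118

118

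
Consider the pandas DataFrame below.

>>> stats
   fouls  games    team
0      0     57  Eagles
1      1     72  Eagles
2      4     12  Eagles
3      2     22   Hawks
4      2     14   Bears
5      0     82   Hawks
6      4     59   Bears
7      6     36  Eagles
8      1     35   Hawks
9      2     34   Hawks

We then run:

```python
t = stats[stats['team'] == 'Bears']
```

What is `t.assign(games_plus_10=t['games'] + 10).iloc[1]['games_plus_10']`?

filter rows where team == 'Bears':
   fouls  games   team
4      2     14  Bears
6      4     59  Bears
add column games_plus_10 = t['games'] + 10:
   fouls  games   team  games_plus_10
4      2     14  Bears             24
6      4     59  Bears             69

69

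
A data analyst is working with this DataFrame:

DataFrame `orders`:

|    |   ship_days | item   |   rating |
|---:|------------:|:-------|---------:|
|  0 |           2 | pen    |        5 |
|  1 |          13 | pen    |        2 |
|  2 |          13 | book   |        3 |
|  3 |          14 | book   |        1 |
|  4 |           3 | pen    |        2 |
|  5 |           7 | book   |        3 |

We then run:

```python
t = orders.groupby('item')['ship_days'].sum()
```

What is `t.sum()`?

52

group by item, sum of ship_days:
item
book    34
pen     18
Name: ship_days, dtype: int64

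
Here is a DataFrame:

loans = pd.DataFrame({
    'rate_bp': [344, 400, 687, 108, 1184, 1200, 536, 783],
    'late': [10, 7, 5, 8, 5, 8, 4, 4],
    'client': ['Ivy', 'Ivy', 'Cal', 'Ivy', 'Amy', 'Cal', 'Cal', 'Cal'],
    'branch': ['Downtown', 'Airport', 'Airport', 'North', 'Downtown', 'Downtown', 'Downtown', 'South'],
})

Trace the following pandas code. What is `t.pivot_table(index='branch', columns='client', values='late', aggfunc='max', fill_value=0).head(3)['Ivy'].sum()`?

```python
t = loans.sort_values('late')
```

25

sort by late:
   rate_bp  late client    branch
6      536     4    Cal  Downtown
7      783     4    Cal     South
2      687     5    Cal   Airport
4     1184     5    Amy  Downtown
1      400     7    Ivy   Airport
3      108     8    Ivy     North
5     1200     8    Cal  Downtown
0      344    10    Ivy  Downtown
pivot: rows=branch, cols=client, max(late):
client    Amy  Cal  Ivy
branch                 
Airport     0    5    7
Downtown    5    8   10
North       0    0    8
South       0    4    0
take first 3 rows:
client    Amy  Cal  Ivy
branch                 
Airport     0    5    7
Downtown    5    8   10
North       0    0    8
So sum() = 25.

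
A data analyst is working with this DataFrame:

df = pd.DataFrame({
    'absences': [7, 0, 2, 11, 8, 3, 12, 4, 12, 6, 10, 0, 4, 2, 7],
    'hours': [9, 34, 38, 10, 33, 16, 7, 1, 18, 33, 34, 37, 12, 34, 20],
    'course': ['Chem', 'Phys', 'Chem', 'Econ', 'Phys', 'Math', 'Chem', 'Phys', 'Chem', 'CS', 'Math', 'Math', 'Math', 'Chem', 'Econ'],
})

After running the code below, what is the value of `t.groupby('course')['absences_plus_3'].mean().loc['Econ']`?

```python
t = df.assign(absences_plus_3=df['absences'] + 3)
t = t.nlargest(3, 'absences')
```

add column absences_plus_3 = df['absences'] + 3:
    absences  hours course  absences_plus_3
0          7      9   Chem               10
1          0     34   Phys                3
2          2     38   Chem                5
3         11     10   Econ               14
4          8     33   Phys               11
5          3     16   Math                6
6         12      7   Chem               15
7          4      1   Phys                7
8         12     18   Chem               15
9          6     33     CS                9
10        10     34   Math               13
11         0     37   Math                3
12         4     12   Math                7
13         2     34   Chem                5
14         7     20   Econ               10
take 3 rows with largest absences:
   absences  hours course  absences_plus_3
6        12      7   Chem               15
8        12     18   Chem               15
3        11     10   Econ               14
group by course, mean of absences_plus_3:
course
Chem    15.0
Econ    14.0
Name: absences_plus_3, dtype: float64
Finally, value at index 'Econ' = 14.0.

14.0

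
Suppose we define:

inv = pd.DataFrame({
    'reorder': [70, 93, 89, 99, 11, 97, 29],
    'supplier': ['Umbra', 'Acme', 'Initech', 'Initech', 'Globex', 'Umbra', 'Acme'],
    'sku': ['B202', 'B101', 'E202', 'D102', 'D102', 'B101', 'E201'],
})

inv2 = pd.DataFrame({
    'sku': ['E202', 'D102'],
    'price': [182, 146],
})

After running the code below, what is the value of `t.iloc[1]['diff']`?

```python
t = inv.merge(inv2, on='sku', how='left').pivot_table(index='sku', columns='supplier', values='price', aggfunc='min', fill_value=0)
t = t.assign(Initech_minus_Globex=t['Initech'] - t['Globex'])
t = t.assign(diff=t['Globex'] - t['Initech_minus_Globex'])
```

merge on 'sku' (how='left') → 7 rows:
   reorder supplier   sku  price
0       70    Umbra  B202    NaN
1       93     Acme  B101    NaN
2       89  Initech  E202  182.0
3       99  Initech  D102  146.0
4       11   Globex  D102  146.0
5       97    Umbra  B101    NaN
6       29     Acme  E201    NaN
pivot: rows=sku, cols=supplier, min(price):
supplier  Globex  Initech
sku                      
D102       146.0    146.0
E202         0.0    182.0
add column Initech_minus_Globex = t['Initech'] - t['Globex']:
supplier  Globex  Initech  Initech_minus_Globex
sku                                            
D102       146.0    146.0                   0.0
E202         0.0    182.0                 182.0
add column diff = t['Globex'] - t['Initech_minus_Globex']:
supplier  Globex  Initech  Initech_minus_Globex   diff
sku                                                   
D102       146.0    146.0                   0.0  146.0
E202         0.0    182.0                 182.0 -182.0
value at position 1, column 'diff' → -182.0

-182.0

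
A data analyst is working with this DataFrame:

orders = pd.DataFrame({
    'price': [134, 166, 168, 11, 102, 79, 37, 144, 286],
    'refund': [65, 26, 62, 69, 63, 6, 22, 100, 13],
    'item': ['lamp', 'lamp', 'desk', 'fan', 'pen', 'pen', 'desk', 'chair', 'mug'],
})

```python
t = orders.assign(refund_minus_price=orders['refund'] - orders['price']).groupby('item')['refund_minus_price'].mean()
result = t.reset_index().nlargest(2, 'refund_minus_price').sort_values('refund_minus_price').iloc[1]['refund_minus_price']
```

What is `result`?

add column refund_minus_price = orders['refund'] - orders['price']:
   price  refund   item  refund_minus_price
0    134      65   lamp                 -69
1    166      26   lamp                -140
2    168      62   desk                -106
3     11      69    fan                  58
4    102      63    pen                 -39
5     79       6    pen                 -73
6     37      22   desk                 -15
7    144     100  chair                 -44
8    286      13    mug                -273
group by item, mean of refund_minus_price:
item
chair    -44.0
desk     -60.5
fan       58.0
lamp    -104.5
mug     -273.0
pen      -56.0
Name: refund_minus_price, dtype: float64
reset_index():
    item  refund_minus_price
0  chair               -44.0
1   desk               -60.5
2    fan                58.0
3   lamp              -104.5
4    mug              -273.0
5    pen               -56.0
take 2 rows with largest refund_minus_price:
    item  refund_minus_price
2    fan                58.0
0  chair               -44.0
sort by refund_minus_price:
    item  refund_minus_price
0  chair               -44.0
2    fan                58.0
value at position 1, column 'refund_minus_price' → 58.0

58.0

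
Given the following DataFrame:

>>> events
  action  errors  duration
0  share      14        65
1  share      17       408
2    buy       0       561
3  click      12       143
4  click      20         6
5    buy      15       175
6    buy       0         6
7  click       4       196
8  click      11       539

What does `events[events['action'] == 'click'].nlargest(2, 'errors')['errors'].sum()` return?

32

filter rows where action == 'click':
  action  errors  duration
3  click      12       143
4  click      20         6
7  click       4       196
8  click      11       539
take 2 rows with largest errors:
  action  errors  duration
4  click      20         6
3  click      12       143
Taking the sum of column 'errors' gives 32.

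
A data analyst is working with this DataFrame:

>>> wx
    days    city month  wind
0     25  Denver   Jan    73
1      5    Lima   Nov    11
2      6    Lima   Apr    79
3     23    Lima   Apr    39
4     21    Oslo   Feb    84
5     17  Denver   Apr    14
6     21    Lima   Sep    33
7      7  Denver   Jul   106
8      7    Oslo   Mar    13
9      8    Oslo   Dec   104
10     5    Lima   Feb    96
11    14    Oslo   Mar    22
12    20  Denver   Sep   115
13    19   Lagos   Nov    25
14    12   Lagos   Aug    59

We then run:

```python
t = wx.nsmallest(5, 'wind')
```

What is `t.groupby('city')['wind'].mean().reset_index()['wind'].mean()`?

16.875

take 5 rows with smallest wind:
    days    city month  wind
1      5    Lima   Nov    11
8      7    Oslo   Mar    13
5     17  Denver   Apr    14
11    14    Oslo   Mar    22
13    19   Lagos   Nov    25
group by city, mean of wind:
city
Denver    14.0
Lagos     25.0
Lima      11.0
Oslo      17.5
Name: wind, dtype: float64
reset_index():
     city  wind
0  Denver  14.0
1   Lagos  25.0
2    Lima  11.0
3    Oslo  17.5
So mean() = 16.875.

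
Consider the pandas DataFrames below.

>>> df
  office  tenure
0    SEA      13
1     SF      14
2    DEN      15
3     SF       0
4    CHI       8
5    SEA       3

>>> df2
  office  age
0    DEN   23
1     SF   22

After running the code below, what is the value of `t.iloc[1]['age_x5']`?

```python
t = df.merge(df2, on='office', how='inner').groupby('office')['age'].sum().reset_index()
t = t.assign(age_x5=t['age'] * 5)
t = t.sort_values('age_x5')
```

220

merge on 'office' (how='inner') → 3 rows:
  office  tenure  age
0     SF      14   22
1    DEN      15   23
2     SF       0   22
group by office, sum of age:
office
DEN    23
SF     44
Name: age, dtype: int64
reset_index():
  office  age
0    DEN   23
1     SF   44
add column age_x5 = t['age'] * 5:
  office  age  age_x5
0    DEN   23     115
1     SF   44     220
sort by age_x5:
  office  age  age_x5
0    DEN   23     115
1     SF   44     220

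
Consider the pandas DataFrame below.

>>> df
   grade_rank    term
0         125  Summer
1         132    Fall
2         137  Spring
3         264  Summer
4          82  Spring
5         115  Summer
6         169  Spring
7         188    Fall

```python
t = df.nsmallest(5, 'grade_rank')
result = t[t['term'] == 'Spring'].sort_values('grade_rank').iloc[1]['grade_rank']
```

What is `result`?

take 5 rows with smallest grade_rank:
   grade_rank    term
4          82  Spring
5         115  Summer
0         125  Summer
1         132    Fall
2         137  Spring
filter rows where term == 'Spring':
   grade_rank    term
4          82  Spring
2         137  Spring
sort by grade_rank:
   grade_rank    term
4          82  Spring
2         137  Spring

137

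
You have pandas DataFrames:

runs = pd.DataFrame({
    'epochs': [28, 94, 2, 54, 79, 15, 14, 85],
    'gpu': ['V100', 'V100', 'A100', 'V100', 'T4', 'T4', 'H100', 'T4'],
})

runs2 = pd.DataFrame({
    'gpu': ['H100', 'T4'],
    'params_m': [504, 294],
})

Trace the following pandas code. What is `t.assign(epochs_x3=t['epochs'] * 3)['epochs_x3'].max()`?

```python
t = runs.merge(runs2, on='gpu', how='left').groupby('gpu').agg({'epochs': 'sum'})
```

merge on 'gpu' (how='left') → 8 rows:
   epochs   gpu  params_m
0      28  V100       NaN
1      94  V100       NaN
2       2  A100       NaN
3      54  V100       NaN
4      79    T4     294.0
5      15    T4     294.0
6      14  H100     504.0
7      85    T4     294.0
group by gpu, sum of epochs:
      epochs
gpu         
A100       2
H100      14
T4       179
V100     176
add column epochs_x3 = t['epochs'] * 3:
      epochs  epochs_x3
gpu                    
A100       2          6
H100      14         42
T4       179        537
V100     176        528
Finally, max of column 'epochs_x3' = 537.

537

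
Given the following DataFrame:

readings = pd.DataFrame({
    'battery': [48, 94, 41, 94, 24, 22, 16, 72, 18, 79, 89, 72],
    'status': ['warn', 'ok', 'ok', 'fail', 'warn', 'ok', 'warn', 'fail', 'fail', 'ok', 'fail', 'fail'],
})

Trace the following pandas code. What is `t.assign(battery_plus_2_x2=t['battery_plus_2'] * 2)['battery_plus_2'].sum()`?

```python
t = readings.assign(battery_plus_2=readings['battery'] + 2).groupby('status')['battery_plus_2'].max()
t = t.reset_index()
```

242

add column battery_plus_2 = readings['battery'] + 2:
    battery status  battery_plus_2
0        48   warn              50
1        94     ok              96
2        41     ok              43
3        94   fail              96
4        24   warn              26
5        22     ok              24
6        16   warn              18
7        72   fail              74
8        18   fail              20
9        79     ok              81
10       89   fail              91
11       72   fail              74
group by status, max of battery_plus_2:
status
fail    96
ok      96
warn    50
Name: battery_plus_2, dtype: int64
reset_index():
  status  battery_plus_2
0   fail              96
1     ok              96
2   warn              50
add column battery_plus_2_x2 = t['battery_plus_2'] * 2:
  status  battery_plus_2  battery_plus_2_x2
0   fail              96                192
1     ok              96                192
2   warn              50                100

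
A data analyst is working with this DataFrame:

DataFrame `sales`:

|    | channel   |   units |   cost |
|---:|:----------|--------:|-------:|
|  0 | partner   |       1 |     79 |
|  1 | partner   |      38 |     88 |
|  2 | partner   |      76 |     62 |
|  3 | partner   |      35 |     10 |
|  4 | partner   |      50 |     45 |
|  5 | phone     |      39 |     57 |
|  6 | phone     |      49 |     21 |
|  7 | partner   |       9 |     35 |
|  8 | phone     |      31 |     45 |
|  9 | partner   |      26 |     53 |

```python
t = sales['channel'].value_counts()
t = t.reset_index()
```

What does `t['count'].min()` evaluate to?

3

value_counts of channel:
channel
partner    7
phone      3
Name: count, dtype: int64
reset_index():
   channel  count
0  partner      7
1    phone      3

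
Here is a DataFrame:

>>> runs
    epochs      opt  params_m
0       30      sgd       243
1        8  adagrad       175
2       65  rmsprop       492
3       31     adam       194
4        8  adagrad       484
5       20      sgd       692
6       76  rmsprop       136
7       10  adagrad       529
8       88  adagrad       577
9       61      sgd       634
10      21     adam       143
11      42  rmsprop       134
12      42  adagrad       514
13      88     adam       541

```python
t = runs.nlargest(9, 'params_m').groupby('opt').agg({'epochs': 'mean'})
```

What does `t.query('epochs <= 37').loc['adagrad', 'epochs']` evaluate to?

37.0

take 9 rows with largest params_m:
    epochs      opt  params_m
5       20      sgd       692
9       61      sgd       634
8       88  adagrad       577
13      88     adam       541
7       10  adagrad       529
12      42  adagrad       514
2       65  rmsprop       492
4        8  adagrad       484
0       30      sgd       243
group by opt, mean of epochs:
         epochs
opt            
adagrad    37.0
adam       88.0
rmsprop    65.0
sgd        37.0
filter rows where epochs <= 37:
         epochs
opt            
adagrad    37.0
sgd        37.0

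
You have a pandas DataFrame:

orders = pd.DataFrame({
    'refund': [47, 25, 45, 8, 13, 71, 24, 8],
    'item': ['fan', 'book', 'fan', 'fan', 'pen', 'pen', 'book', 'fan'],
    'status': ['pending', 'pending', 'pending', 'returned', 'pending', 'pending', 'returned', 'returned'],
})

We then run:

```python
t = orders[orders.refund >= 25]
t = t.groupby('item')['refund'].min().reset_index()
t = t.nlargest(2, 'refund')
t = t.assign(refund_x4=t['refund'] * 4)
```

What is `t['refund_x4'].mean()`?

filter rows where refund >= 25:
   refund  item   status
0      47   fan  pending
1      25  book  pending
2      45   fan  pending
5      71   pen  pending
group by item, min of refund:
item
book    25
fan     45
pen     71
Name: refund, dtype: int64
reset_index():
   item  refund
0  book      25
1   fan      45
2   pen      71
take 2 rows with largest refund:
  item  refund
2  pen      71
1  fan      45
add column refund_x4 = t['refund'] * 4:
  item  refund  refund_x4
2  pen      71        284
1  fan      45        180
Reading off the mean of column 'refund_x4', we get 232.0.

232.0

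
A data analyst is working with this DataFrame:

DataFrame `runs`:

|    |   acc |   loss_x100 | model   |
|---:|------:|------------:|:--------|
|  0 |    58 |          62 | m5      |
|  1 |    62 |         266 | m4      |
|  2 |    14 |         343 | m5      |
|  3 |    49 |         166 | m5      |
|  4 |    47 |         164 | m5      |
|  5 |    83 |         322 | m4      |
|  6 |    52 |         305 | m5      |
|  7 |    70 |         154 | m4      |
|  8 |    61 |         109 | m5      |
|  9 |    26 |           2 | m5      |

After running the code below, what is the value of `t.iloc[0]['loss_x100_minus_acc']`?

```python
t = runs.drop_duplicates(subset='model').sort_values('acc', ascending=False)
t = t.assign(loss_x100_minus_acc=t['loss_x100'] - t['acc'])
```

204

drop duplicate model (keep=first):
   acc  loss_x100 model
0   58         62    m5
1   62        266    m4
sort by acc descending:
   acc  loss_x100 model
1   62        266    m4
0   58         62    m5
add column loss_x100_minus_acc = t['loss_x100'] - t['acc']:
   acc  loss_x100 model  loss_x100_minus_acc
1   62        266    m4                  204
0   58         62    m5                    4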